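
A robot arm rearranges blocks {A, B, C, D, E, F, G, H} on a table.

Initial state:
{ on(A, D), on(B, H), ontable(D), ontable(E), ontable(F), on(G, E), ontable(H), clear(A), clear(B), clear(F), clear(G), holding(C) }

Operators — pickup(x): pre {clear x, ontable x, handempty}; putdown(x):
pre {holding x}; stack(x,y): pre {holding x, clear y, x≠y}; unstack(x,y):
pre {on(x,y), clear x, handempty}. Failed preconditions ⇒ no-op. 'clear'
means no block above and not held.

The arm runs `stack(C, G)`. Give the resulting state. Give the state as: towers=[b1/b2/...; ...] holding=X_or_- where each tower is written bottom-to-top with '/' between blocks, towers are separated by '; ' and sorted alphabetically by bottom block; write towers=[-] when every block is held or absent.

towers=[D/A; E/G/C; F; H/B] holding=-

before: towers=[D/A; E/G; F; H/B] holding=C
pre[stack(C, G)]: holding(C) yes, clear(G) yes, C≠G yes
all met → apply stack(C, G)
after:  towers=[D/A; E/G/C; F; H/B] holding=-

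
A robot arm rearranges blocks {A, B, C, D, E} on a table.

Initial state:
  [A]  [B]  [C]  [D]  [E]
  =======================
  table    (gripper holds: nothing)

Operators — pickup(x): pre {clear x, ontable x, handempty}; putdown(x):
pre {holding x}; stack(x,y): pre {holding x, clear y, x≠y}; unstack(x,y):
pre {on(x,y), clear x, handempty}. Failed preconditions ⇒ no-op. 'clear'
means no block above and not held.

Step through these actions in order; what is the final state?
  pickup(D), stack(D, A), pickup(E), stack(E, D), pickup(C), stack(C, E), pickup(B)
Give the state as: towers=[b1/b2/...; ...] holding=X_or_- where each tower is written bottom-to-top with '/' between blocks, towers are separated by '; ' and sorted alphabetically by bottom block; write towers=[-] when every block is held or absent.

towers=[A/D/E/C] holding=B

step 1 (pickup(D)): towers=[A; B; C; E] holding=D
step 2 (stack(D, A)): towers=[A/D; B; C; E] holding=-
step 3 (pickup(E)): towers=[A/D; B; C] holding=E
step 4 (stack(E, D)): towers=[A/D/E; B; C] holding=-
step 5 (pickup(C)): towers=[A/D/E; B] holding=C
step 6 (stack(C, E)): towers=[A/D/E/C; B] holding=-
step 7 (pickup(B)): towers=[A/D/E/C] holding=B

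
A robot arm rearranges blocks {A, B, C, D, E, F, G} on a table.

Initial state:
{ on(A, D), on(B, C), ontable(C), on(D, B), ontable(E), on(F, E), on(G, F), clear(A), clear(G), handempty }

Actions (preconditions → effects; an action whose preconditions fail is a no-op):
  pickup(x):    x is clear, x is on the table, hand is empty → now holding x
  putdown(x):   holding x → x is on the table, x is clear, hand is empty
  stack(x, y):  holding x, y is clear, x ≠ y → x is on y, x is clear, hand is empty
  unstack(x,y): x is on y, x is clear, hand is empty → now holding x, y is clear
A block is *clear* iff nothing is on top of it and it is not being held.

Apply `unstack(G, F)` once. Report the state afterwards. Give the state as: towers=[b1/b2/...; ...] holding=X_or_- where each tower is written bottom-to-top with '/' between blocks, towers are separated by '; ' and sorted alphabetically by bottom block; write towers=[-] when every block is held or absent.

towers=[C/B/D/A; E/F] holding=G

before: towers=[C/B/D/A; E/F/G] holding=-
pre[unstack(G, F)]: on(G,F) ok, clear(G) ok, handempty ok
all met → apply unstack(G, F)
after:  towers=[C/B/D/A; E/F] holding=G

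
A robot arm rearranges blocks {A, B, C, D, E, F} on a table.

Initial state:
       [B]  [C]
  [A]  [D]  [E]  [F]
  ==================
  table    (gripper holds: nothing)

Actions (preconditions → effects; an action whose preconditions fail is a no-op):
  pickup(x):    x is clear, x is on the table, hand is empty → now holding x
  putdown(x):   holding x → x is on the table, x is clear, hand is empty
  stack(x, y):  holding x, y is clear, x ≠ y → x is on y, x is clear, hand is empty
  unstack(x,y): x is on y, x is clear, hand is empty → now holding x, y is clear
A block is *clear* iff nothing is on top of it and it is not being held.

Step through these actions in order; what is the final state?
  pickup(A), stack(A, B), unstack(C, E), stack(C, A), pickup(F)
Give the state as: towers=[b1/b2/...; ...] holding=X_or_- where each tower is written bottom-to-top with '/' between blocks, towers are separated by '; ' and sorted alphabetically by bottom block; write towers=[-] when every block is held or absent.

towers=[D/B/A/C; E] holding=F

step 1 (pickup(A)): towers=[D/B; E/C; F] holding=A
step 2 (stack(A, B)): towers=[D/B/A; E/C; F] holding=-
step 3 (unstack(C, E)): towers=[D/B/A; E; F] holding=C
step 4 (stack(C, A)): towers=[D/B/A/C; E; F] holding=-
step 5 (pickup(F)): towers=[D/B/A/C; E] holding=F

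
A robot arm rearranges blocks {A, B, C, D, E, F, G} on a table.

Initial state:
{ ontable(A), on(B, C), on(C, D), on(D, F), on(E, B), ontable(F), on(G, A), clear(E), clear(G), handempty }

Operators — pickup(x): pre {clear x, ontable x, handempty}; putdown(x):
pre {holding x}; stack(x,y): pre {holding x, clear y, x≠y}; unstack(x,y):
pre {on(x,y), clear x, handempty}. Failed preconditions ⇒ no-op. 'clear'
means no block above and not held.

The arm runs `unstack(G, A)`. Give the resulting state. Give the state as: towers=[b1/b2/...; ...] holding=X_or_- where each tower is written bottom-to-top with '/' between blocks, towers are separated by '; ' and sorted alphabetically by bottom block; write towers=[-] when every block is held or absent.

towers=[A; F/D/C/B/E] holding=G

before: towers=[A/G; F/D/C/B/E] holding=-
pre[unstack(G, A)]: on(G,A) ok, clear(G) ok, handempty ok
all met → apply unstack(G, A)
after:  towers=[A; F/D/C/B/E] holding=G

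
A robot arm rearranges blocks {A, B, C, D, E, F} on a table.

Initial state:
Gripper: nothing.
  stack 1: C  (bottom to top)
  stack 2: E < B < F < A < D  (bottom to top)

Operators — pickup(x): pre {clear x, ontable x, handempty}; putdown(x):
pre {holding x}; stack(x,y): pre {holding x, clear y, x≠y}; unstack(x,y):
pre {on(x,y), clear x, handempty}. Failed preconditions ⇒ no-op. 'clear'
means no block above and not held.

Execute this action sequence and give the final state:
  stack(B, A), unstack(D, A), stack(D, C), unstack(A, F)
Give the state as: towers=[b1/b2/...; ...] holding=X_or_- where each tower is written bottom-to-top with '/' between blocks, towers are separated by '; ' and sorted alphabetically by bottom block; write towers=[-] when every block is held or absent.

towers=[C/D; E/B/F] holding=A

step 1 (stack(B, A)) [no-op]: towers=[C; E/B/F/A/D] holding=-
step 2 (unstack(D, A)): towers=[C; E/B/F/A] holding=D
step 3 (stack(D, C)): towers=[C/D; E/B/F/A] holding=-
step 4 (unstack(A, F)): towers=[C/D; E/B/F] holding=A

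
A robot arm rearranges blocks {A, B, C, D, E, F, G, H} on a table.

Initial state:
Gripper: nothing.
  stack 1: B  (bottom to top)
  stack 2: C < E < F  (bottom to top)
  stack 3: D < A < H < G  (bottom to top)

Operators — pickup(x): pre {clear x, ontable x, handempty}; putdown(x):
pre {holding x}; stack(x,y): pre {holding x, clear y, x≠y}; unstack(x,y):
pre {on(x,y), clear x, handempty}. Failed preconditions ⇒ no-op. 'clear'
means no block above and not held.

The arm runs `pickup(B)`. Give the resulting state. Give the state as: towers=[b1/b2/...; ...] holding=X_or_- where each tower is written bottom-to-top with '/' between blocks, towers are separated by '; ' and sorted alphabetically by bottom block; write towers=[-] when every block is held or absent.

towers=[C/E/F; D/A/H/G] holding=B

before: towers=[B; C/E/F; D/A/H/G] holding=-
pre[pickup(B)]: clear(B) yes, ontable(B) yes, handempty yes
all met → apply pickup(B)
after:  towers=[C/E/F; D/A/H/G] holding=B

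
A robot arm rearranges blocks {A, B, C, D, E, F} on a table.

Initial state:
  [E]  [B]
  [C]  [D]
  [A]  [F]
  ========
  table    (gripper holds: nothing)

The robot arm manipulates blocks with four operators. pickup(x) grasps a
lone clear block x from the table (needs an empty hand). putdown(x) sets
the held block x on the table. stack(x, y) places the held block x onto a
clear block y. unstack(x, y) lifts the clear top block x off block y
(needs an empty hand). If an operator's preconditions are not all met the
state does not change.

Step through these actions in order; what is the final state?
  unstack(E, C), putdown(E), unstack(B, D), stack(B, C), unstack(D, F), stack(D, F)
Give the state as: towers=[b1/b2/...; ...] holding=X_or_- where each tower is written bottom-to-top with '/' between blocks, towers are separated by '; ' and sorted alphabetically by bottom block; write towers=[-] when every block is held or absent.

towers=[A/C/B; E; F/D] holding=-

step 1 (unstack(E, C)): towers=[A/C; F/D/B] holding=E
step 2 (putdown(E)): towers=[A/C; E; F/D/B] holding=-
step 3 (unstack(B, D)): towers=[A/C; E; F/D] holding=B
step 4 (stack(B, C)): towers=[A/C/B; E; F/D] holding=-
step 5 (unstack(D, F)): towers=[A/C/B; E; F] holding=D
step 6 (stack(D, F)): towers=[A/C/B; E; F/D] holding=-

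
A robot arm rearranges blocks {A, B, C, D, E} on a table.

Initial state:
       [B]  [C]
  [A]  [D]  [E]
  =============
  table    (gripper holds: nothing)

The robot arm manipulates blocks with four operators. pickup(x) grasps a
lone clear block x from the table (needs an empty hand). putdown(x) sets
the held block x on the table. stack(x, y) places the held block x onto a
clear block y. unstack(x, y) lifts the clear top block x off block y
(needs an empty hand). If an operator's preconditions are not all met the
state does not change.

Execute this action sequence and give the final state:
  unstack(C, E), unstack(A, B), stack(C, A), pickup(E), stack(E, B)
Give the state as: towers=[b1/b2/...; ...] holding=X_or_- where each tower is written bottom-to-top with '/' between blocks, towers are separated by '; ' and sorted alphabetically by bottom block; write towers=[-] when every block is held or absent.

towers=[A/C; D/B/E] holding=-

step 1 (unstack(C, E)): towers=[A; D/B; E] holding=C
step 2 (unstack(A, B)) [no-op]: towers=[A; D/B; E] holding=C
step 3 (stack(C, A)): towers=[A/C; D/B; E] holding=-
step 4 (pickup(E)): towers=[A/C; D/B] holding=E
step 5 (stack(E, B)): towers=[A/C; D/B/E] holding=-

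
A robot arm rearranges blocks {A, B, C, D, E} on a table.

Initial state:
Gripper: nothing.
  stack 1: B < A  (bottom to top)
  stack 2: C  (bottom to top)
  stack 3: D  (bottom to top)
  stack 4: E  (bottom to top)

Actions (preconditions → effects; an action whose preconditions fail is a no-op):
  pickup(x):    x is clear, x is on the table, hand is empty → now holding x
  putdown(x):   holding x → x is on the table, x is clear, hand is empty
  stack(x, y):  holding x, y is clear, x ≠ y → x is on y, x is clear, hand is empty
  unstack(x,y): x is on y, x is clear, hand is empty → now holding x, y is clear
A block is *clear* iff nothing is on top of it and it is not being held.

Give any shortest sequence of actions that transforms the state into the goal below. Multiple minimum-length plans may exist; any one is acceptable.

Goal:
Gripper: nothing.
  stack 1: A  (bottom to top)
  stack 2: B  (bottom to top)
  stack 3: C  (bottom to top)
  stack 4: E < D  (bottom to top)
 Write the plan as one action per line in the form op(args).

pickup(D)
stack(D, E)
unstack(A, B)
putdown(A)

step 1 (pickup(D)): towers=[B/A; C; E] holding=D
step 2 (stack(D, E)): towers=[B/A; C; E/D] holding=-
step 3 (unstack(A, B)): towers=[B; C; E/D] holding=A
step 4 (putdown(A)): towers=[A; B; C; E/D] holding=-
goal check: towers=[A; B; C; E/D] holding=- — reached (length 4, optimal by BFS)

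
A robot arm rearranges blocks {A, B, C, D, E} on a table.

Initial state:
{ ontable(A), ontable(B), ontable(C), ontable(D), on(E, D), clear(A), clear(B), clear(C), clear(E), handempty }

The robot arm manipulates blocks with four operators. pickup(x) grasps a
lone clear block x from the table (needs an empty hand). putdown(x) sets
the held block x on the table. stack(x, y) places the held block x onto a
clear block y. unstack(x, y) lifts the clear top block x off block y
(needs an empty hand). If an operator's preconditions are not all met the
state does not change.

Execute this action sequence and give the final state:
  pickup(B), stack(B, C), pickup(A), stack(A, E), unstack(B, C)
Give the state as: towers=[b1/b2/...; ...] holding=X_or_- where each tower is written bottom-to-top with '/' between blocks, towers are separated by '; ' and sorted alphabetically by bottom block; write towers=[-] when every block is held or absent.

step 1 (pickup(B)): towers=[A; C; D/E] holding=B
step 2 (stack(B, C)): towers=[A; C/B; D/E] holding=-
step 3 (pickup(A)): towers=[C/B; D/E] holding=A
step 4 (stack(A, E)): towers=[C/B; D/E/A] holding=-
step 5 (unstack(B, C)): towers=[C; D/E/A] holding=B

towers=[C; D/E/A] holding=B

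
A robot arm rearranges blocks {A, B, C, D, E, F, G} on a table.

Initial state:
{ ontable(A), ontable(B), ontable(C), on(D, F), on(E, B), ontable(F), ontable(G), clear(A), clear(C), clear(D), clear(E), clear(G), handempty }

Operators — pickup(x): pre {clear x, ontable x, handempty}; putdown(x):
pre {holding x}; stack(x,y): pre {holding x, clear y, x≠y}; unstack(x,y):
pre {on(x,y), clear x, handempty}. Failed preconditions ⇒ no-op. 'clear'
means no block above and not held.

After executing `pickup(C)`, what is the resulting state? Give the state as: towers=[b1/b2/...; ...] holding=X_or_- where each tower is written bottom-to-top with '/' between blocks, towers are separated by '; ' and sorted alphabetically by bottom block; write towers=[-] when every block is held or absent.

before: towers=[A; B/E; C; F/D; G] holding=-
pre[pickup(C)]: clear(C) yes, ontable(C) yes, handempty yes
all met → apply pickup(C)
after:  towers=[A; B/E; F/D; G] holding=C

towers=[A; B/E; F/D; G] holding=C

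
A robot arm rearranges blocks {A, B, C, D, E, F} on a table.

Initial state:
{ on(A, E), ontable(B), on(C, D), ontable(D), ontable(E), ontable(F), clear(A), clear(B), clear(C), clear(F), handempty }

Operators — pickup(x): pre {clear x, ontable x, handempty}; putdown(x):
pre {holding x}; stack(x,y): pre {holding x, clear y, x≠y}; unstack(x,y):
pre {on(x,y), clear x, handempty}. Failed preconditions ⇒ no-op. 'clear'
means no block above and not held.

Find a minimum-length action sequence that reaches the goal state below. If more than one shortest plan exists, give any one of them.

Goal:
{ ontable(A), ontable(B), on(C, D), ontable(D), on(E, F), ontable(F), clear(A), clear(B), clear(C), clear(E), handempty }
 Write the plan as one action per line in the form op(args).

step 1 (unstack(A, E)): towers=[B; D/C; E; F] holding=A
step 2 (putdown(A)): towers=[A; B; D/C; E; F] holding=-
step 3 (pickup(E)): towers=[A; B; D/C; F] holding=E
step 4 (stack(E, F)): towers=[A; B; D/C; F/E] holding=-
goal check: towers=[A; B; D/C; F/E] holding=- — reached (length 4, optimal by BFS)

unstack(A, E)
putdown(A)
pickup(E)
stack(E, F)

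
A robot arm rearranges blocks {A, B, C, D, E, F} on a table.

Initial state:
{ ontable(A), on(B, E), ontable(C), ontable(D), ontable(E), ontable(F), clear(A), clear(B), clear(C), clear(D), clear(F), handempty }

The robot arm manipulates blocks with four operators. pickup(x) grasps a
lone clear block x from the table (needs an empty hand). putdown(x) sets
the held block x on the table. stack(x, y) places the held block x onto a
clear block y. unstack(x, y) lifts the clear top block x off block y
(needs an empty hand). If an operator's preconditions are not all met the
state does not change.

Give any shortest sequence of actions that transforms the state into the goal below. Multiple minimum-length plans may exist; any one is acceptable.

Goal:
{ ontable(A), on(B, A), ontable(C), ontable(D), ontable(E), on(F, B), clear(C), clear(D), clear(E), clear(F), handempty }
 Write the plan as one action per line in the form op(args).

step 1 (unstack(B, E)): towers=[A; C; D; E; F] holding=B
step 2 (stack(B, A)): towers=[A/B; C; D; E; F] holding=-
step 3 (pickup(F)): towers=[A/B; C; D; E] holding=F
step 4 (stack(F, B)): towers=[A/B/F; C; D; E] holding=-
goal check: towers=[A/B/F; C; D; E] holding=- — reached (length 4, optimal by BFS)

unstack(B, E)
stack(B, A)
pickup(F)
stack(F, B)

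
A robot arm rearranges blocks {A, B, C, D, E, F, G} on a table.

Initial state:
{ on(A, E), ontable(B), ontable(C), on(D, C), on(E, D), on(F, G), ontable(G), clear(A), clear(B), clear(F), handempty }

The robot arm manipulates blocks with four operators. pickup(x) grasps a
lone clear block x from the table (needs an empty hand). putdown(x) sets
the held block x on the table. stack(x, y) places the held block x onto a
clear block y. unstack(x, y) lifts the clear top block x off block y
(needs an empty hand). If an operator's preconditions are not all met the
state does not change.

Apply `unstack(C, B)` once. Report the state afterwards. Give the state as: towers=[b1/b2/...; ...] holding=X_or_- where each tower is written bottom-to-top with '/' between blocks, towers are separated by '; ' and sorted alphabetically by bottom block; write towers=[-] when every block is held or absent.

towers=[B; C/D/E/A; G/F] holding=-

before: towers=[B; C/D/E/A; G/F] holding=-
pre[unstack(C, B)]: on(C,B) no, clear(C) no, handempty yes
on(C,B), clear(C) unmet → unstack(C, B) is a no-op
after:  towers=[B; C/D/E/A; G/F] holding=-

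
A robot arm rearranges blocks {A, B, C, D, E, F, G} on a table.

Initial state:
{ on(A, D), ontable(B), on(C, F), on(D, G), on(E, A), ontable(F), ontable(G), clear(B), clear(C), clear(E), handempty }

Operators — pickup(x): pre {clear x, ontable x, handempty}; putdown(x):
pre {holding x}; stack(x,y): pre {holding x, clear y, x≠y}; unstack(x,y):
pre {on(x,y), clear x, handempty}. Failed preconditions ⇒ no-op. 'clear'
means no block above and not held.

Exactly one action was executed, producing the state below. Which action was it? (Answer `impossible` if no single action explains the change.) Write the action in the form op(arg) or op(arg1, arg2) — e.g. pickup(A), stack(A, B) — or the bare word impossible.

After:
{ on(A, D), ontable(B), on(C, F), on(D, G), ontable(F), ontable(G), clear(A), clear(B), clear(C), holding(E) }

target: towers=[B; F/C; G/D/A] holding=E
         pickup(B) → towers=[F/C; G/D/A/E] holding=B
     unstack(E, A) → towers=[B; F/C; G/D/A] holding=E  ← match
     unstack(C, F) → towers=[B; F; G/D/A/E] holding=C

unstack(E, A)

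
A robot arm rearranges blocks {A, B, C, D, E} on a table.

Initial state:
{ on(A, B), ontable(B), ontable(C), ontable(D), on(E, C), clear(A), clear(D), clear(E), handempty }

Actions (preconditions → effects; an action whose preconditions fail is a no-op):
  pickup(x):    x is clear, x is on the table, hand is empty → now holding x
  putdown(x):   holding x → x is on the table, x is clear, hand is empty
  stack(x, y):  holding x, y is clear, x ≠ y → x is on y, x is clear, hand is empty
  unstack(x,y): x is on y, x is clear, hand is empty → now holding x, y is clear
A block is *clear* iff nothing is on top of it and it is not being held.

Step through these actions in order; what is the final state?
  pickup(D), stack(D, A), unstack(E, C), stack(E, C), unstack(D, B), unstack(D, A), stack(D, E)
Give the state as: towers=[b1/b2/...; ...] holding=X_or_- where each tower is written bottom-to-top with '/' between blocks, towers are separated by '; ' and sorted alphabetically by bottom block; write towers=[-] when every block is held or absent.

step 1 (pickup(D)): towers=[B/A; C/E] holding=D
step 2 (stack(D, A)): towers=[B/A/D; C/E] holding=-
step 3 (unstack(E, C)): towers=[B/A/D; C] holding=E
step 4 (stack(E, C)): towers=[B/A/D; C/E] holding=-
step 5 (unstack(D, B)) [no-op]: towers=[B/A/D; C/E] holding=-
step 6 (unstack(D, A)): towers=[B/A; C/E] holding=D
step 7 (stack(D, E)): towers=[B/A; C/E/D] holding=-

towers=[B/A; C/E/D] holding=-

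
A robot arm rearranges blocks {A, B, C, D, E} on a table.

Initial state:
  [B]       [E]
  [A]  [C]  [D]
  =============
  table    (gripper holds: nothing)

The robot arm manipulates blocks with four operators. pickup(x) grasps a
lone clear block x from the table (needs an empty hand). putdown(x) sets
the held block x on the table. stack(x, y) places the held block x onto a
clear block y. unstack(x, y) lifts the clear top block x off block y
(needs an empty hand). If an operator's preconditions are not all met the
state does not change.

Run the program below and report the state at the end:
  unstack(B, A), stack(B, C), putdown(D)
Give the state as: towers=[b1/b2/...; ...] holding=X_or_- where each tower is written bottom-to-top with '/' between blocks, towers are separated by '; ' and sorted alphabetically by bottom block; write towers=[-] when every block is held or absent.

towers=[A; C/B; D/E] holding=-

step 1 (unstack(B, A)): towers=[A; C; D/E] holding=B
step 2 (stack(B, C)): towers=[A; C/B; D/E] holding=-
step 3 (putdown(D)) [no-op]: towers=[A; C/B; D/E] holding=-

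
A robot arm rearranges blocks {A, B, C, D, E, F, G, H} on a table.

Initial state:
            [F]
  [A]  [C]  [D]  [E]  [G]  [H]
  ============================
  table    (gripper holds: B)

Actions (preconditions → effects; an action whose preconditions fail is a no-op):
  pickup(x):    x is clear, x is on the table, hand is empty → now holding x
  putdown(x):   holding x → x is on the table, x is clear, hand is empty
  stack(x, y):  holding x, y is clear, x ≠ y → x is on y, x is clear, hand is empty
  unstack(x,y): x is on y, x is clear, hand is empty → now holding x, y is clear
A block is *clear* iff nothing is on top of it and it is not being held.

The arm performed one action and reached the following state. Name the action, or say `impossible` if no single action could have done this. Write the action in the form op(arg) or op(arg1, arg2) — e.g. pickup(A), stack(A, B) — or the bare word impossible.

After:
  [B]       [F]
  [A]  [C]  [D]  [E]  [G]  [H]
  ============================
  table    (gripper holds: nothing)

stack(B, A)

target: towers=[A/B; C; D/F; E; G; H] holding=-
        putdown(B) → towers=[A; B; C; D/F; E; G; H] holding=-
       stack(B, G) → towers=[A; C; D/F; E; G/B; H] holding=-
       stack(B, A) → towers=[A/B; C; D/F; E; G; H] holding=-  ← match
       stack(B, E) → towers=[A; C; D/F; E/B; G; H] holding=-
       stack(B, H) → towers=[A; C; D/F; E; G; H/B] holding=-
       stack(B, F) → towers=[A; C; D/F/B; E; G; H] holding=-
       stack(B, C) → towers=[A; C/B; D/F; E; G; H] holding=-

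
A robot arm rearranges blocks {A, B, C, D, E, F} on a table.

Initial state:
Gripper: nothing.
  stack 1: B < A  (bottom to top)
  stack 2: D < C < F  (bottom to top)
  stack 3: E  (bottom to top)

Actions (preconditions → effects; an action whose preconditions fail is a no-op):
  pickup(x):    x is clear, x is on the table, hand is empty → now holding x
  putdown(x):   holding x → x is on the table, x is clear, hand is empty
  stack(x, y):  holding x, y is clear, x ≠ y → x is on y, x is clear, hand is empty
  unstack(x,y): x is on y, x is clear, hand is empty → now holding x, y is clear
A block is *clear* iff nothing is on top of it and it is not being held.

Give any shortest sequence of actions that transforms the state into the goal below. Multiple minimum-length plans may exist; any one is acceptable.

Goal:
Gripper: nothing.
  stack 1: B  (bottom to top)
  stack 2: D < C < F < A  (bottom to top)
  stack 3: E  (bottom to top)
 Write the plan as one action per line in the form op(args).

step 1 (unstack(A, B)): towers=[B; D/C/F; E] holding=A
step 2 (stack(A, F)): towers=[B; D/C/F/A; E] holding=-
goal check: towers=[B; D/C/F/A; E] holding=- — reached (length 2, optimal by BFS)

unstack(A, B)
stack(A, F)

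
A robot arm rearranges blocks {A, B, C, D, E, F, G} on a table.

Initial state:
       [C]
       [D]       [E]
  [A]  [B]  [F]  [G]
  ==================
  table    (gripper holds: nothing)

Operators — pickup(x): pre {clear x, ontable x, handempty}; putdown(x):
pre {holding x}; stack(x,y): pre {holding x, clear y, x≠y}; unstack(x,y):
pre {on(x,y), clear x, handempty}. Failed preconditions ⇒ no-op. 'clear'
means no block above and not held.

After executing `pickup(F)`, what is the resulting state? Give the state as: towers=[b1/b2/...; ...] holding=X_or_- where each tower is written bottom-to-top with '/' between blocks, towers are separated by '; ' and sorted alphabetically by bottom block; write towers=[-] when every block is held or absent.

before: towers=[A; B/D/C; F; G/E] holding=-
pre[pickup(F)]: clear(F) yes, ontable(F) yes, handempty yes
all met → apply pickup(F)
after:  towers=[A; B/D/C; G/E] holding=F

towers=[A; B/D/C; G/E] holding=F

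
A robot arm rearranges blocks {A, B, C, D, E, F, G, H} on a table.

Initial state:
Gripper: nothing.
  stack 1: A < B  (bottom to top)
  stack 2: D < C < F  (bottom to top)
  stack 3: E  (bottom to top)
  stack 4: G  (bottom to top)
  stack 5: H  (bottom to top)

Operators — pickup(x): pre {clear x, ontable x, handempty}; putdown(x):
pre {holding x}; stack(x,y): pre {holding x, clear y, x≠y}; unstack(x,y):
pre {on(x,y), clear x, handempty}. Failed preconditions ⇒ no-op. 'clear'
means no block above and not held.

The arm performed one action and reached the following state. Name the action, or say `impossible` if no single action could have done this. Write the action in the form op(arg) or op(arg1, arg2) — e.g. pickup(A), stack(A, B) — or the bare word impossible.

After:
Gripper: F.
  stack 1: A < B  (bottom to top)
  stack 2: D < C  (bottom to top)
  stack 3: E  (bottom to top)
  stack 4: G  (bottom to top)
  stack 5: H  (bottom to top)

target: towers=[A/B; D/C; E; G; H] holding=F
         pickup(G) → towers=[A/B; D/C/F; E; H] holding=G
         pickup(E) → towers=[A/B; D/C/F; G; H] holding=E
         pickup(H) → towers=[A/B; D/C/F; E; G] holding=H
     unstack(B, A) → towers=[A; D/C/F; E; G; H] holding=B
     unstack(F, C) → towers=[A/B; D/C; E; G; H] holding=F  ← match

unstack(F, C)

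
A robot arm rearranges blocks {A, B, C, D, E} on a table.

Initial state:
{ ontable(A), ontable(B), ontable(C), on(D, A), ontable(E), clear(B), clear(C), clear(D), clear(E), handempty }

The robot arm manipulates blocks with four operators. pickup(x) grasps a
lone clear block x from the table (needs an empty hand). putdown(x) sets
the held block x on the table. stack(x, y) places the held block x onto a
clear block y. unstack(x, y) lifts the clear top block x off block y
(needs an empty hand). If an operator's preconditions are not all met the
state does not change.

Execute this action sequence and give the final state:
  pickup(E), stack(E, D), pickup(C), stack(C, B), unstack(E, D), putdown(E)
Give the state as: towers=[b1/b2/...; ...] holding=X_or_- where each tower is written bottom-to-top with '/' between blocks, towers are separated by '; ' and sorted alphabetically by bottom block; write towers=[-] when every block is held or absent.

towers=[A/D; B/C; E] holding=-

step 1 (pickup(E)): towers=[A/D; B; C] holding=E
step 2 (stack(E, D)): towers=[A/D/E; B; C] holding=-
step 3 (pickup(C)): towers=[A/D/E; B] holding=C
step 4 (stack(C, B)): towers=[A/D/E; B/C] holding=-
step 5 (unstack(E, D)): towers=[A/D; B/C] holding=E
step 6 (putdown(E)): towers=[A/D; B/C; E] holding=-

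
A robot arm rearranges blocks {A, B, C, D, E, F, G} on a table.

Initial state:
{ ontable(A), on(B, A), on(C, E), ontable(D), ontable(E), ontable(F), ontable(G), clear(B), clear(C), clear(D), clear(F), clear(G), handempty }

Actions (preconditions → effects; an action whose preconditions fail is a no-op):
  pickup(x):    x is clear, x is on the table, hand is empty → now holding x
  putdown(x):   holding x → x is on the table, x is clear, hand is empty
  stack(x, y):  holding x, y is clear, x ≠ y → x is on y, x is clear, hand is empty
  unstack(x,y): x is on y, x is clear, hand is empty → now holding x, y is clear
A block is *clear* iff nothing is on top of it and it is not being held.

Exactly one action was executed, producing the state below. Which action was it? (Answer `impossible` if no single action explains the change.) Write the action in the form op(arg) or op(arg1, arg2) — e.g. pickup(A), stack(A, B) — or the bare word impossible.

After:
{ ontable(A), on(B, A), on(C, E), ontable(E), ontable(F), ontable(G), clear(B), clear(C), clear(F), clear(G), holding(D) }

target: towers=[A/B; E/C; F; G] holding=D
     unstack(B, A) → towers=[A; D; E/C; F; G] holding=B
         pickup(F) → towers=[A/B; D; E/C; G] holding=F
         pickup(G) → towers=[A/B; D; E/C; F] holding=G
         pickup(D) → towers=[A/B; E/C; F; G] holding=D  ← match
     unstack(C, E) → towers=[A/B; D; E; F; G] holding=C

pickup(D)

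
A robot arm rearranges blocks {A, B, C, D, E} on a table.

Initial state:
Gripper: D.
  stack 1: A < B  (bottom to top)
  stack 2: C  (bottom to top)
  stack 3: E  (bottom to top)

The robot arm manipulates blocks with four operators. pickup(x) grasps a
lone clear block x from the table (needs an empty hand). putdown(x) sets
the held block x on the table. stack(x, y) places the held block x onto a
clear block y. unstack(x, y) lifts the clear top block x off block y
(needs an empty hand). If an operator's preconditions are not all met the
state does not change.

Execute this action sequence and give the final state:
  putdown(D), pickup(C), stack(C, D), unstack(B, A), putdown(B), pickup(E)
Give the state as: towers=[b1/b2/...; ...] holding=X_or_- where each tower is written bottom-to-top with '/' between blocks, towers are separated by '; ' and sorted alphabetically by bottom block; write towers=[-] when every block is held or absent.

step 1 (putdown(D)): towers=[A/B; C; D; E] holding=-
step 2 (pickup(C)): towers=[A/B; D; E] holding=C
step 3 (stack(C, D)): towers=[A/B; D/C; E] holding=-
step 4 (unstack(B, A)): towers=[A; D/C; E] holding=B
step 5 (putdown(B)): towers=[A; B; D/C; E] holding=-
step 6 (pickup(E)): towers=[A; B; D/C] holding=E

towers=[A; B; D/C] holding=E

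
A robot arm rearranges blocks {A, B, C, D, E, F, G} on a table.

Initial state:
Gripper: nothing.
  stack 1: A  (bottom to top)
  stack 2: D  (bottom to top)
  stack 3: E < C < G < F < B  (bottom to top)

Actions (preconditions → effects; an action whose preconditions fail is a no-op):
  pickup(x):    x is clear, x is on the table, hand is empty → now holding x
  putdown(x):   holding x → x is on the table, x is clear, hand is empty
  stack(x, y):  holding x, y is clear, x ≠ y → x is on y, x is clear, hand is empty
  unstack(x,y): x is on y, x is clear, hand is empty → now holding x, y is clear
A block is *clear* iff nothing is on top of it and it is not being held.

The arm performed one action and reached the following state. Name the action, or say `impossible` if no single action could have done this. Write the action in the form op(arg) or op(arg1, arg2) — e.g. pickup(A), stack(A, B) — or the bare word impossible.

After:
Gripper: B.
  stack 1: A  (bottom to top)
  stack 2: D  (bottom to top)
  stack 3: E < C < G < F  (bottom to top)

target: towers=[A; D; E/C/G/F] holding=B
     unstack(B, F) → towers=[A; D; E/C/G/F] holding=B  ← match
         pickup(D) → towers=[A; E/C/G/F/B] holding=D
         pickup(A) → towers=[D; E/C/G/F/B] holding=A

unstack(B, F)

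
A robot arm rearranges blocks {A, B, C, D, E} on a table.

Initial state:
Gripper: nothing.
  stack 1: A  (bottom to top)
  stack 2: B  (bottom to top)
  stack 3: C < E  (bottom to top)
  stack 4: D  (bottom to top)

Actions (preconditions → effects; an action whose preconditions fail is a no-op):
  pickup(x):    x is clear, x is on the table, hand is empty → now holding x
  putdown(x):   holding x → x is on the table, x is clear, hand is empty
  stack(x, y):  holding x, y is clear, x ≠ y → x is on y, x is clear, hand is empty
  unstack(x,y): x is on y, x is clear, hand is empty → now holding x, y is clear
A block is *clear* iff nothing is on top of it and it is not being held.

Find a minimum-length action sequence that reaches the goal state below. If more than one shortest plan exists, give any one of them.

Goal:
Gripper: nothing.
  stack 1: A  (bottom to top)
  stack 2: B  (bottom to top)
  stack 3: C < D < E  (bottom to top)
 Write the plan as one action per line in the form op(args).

unstack(E, C)
putdown(E)
pickup(D)
stack(D, C)
pickup(E)
stack(E, D)

step 1 (unstack(E, C)): towers=[A; B; C; D] holding=E
step 2 (putdown(E)): towers=[A; B; C; D; E] holding=-
step 3 (pickup(D)): towers=[A; B; C; E] holding=D
step 4 (stack(D, C)): towers=[A; B; C/D; E] holding=-
step 5 (pickup(E)): towers=[A; B; C/D] holding=E
step 6 (stack(E, D)): towers=[A; B; C/D/E] holding=-
goal check: towers=[A; B; C/D/E] holding=- — reached (length 6, optimal by BFS)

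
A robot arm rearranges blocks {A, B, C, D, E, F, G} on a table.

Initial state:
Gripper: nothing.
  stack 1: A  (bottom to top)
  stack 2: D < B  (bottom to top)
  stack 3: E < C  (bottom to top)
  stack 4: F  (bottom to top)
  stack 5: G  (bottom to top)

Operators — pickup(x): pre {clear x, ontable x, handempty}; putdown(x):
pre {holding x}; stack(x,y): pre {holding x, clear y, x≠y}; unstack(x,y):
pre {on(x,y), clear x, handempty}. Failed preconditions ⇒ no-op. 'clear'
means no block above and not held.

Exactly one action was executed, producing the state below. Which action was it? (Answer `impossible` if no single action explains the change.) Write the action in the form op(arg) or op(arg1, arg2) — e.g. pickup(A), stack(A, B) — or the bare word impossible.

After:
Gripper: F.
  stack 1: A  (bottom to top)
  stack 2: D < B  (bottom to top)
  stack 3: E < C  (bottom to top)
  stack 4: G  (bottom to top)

pickup(F)

target: towers=[A; D/B; E/C; G] holding=F
     unstack(B, D) → towers=[A; D; E/C; F; G] holding=B
         pickup(F) → towers=[A; D/B; E/C; G] holding=F  ← match
         pickup(G) → towers=[A; D/B; E/C; F] holding=G
         pickup(A) → towers=[D/B; E/C; F; G] holding=A
     unstack(C, E) → towers=[A; D/B; E; F; G] holding=C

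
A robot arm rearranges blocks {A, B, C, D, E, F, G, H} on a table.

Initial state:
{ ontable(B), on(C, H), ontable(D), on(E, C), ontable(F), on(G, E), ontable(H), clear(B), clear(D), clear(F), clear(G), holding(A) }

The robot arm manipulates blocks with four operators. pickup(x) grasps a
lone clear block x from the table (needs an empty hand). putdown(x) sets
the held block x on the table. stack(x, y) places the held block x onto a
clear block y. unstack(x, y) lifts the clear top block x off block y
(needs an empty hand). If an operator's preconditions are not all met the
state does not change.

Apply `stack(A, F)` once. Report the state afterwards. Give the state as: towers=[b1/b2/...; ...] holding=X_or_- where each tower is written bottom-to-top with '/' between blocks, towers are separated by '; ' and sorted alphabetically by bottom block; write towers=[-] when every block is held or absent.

towers=[B; D; F/A; H/C/E/G] holding=-

before: towers=[B; D; F; H/C/E/G] holding=A
pre[stack(A, F)]: holding(A) ✓, clear(F) ✓, A≠F ✓
all met → apply stack(A, F)
after:  towers=[B; D; F/A; H/C/E/G] holding=-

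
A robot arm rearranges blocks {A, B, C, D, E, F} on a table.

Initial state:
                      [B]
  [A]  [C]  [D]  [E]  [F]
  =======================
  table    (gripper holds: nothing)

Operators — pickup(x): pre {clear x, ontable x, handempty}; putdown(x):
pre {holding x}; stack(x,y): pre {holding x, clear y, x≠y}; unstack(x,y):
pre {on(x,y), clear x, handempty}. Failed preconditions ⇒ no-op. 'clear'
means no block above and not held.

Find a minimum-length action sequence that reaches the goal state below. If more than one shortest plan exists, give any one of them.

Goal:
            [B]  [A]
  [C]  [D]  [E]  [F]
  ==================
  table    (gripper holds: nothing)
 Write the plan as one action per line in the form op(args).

unstack(B, F)
stack(B, E)
pickup(A)
stack(A, F)

step 1 (unstack(B, F)): towers=[A; C; D; E; F] holding=B
step 2 (stack(B, E)): towers=[A; C; D; E/B; F] holding=-
step 3 (pickup(A)): towers=[C; D; E/B; F] holding=A
step 4 (stack(A, F)): towers=[C; D; E/B; F/A] holding=-
goal check: towers=[C; D; E/B; F/A] holding=- — reached (length 4, optimal by BFS)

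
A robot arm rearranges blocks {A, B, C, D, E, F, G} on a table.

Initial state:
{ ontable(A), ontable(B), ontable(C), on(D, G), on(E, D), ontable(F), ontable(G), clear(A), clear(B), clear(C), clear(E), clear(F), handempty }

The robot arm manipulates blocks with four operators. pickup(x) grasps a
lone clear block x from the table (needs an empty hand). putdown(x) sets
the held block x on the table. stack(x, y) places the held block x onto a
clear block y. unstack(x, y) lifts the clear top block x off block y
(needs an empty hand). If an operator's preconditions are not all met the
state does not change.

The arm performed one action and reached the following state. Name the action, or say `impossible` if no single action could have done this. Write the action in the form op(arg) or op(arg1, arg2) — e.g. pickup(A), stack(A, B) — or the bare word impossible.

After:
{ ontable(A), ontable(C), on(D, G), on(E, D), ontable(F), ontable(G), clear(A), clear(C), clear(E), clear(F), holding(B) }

target: towers=[A; C; F; G/D/E] holding=B
         pickup(B) → towers=[A; C; F; G/D/E] holding=B  ← match
         pickup(F) → towers=[A; B; C; G/D/E] holding=F
         pickup(A) → towers=[B; C; F; G/D/E] holding=A
     unstack(E, D) → towers=[A; B; C; F; G/D] holding=E
         pickup(C) → towers=[A; B; F; G/D/E] holding=C

pickup(B)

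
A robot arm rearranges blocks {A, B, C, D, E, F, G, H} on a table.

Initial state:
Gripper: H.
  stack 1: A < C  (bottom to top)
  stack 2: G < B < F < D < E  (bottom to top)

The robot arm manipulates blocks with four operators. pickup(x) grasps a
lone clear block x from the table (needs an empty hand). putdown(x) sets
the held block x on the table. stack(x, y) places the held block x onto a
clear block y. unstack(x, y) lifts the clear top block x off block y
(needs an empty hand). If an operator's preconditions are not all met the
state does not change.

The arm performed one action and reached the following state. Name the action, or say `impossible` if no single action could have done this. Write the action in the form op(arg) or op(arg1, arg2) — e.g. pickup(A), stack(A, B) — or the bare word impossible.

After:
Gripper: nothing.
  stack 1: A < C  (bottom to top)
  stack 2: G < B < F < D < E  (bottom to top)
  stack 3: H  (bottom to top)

putdown(H)

target: towers=[A/C; G/B/F/D/E; H] holding=-
        putdown(H) → towers=[A/C; G/B/F/D/E; H] holding=-  ← match
       stack(H, E) → towers=[A/C; G/B/F/D/E/H] holding=-
       stack(H, C) → towers=[A/C/H; G/B/F/D/E] holding=-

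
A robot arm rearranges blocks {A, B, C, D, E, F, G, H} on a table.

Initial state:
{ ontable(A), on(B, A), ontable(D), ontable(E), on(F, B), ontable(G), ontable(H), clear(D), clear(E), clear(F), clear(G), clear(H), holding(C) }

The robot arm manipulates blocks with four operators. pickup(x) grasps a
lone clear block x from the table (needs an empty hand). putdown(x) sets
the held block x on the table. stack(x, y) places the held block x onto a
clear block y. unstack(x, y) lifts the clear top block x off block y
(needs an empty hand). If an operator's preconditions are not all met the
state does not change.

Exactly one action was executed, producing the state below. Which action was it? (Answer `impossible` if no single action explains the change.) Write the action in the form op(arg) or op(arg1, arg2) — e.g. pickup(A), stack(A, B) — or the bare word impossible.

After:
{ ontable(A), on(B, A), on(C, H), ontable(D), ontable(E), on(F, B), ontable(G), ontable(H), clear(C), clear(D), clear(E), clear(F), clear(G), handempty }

stack(C, H)

target: towers=[A/B/F; D; E; G; H/C] holding=-
        putdown(C) → towers=[A/B/F; C; D; E; G; H] holding=-
       stack(C, G) → towers=[A/B/F; D; E; G/C; H] holding=-
       stack(C, E) → towers=[A/B/F; D; E/C; G; H] holding=-
       stack(C, H) → towers=[A/B/F; D; E; G; H/C] holding=-  ← match
       stack(C, F) → towers=[A/B/F/C; D; E; G; H] holding=-
       stack(C, D) → towers=[A/B/F; D/C; E; G; H] holding=-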